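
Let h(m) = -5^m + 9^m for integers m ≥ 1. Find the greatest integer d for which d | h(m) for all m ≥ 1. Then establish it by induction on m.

d = 4

Computing the first values: h(1) = 4 and h(2) = 56; gcd(4, 56) = 4, so d ≤ 4.
We prove 4 | -5^m + 9^m for all m ≥ 1 by induction on m.
Base step (m = 1): h(1) = 4 = 4·(1), so 4 | h(1).
Inductive step: assume the claim holds for m = j, i.e. 4 | h(j). Then
9^{j+1} − 5^{j+1} = 9·9^j − 5·5^j = 9·(9^j − 5^j) + (4)·5^j. The first term is divisible by 4 by the inductive hypothesis, and the second term (4)·5^j is divisible by 4 since 4 | 4. Hence 4 | h(j+1).
This completes the induction.
Therefore the largest such d is 4.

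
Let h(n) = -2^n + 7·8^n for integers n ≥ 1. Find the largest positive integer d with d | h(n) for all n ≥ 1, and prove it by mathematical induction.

d = 6

Computing the first values: h(1) = 54 and h(2) = 444; gcd(54, 444) = 6, so d ≤ 6.
We prove 6 | -2^n + 7·8^n for all n ≥ 1 by induction on n.
For the base case n = 1: h(1) = 54 = 6·(9), so 6 | h(1).
Inductive step: suppose the statement holds for some r ≥ 1, i.e. 6 | h(r). Then
h(r+1) − 8·h(r) = (-2^(r+1) + 7·8^(r+1)) − 8·(-2^r + 7·8^r) = (-1)·2^r·(2 − 8) = (6)·2^r. Since 6 | h(r) by the inductive hypothesis, 6 | 8·h(r); and 6 | 6 since 6 = 6·1. Therefore 6 | h(r+1).
By induction, the statement is established for all n ≥ 1.
Therefore the largest such d is 6.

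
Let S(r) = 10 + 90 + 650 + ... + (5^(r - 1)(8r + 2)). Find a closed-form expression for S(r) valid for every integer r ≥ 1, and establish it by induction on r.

We claim S(r) = 2·5^r·r for all r ≥ 1.
For the base case r = 1: S(1) = 10, and the closed form gives 10. They agree.
Suppose the result is true for r = j, so S(j) = 2·5^j·j.
Then S(j+1) = S(j) + (5^j(8j + 10)) = (2·5^j·j) + (5^j(8j + 10)).
Simplifying, S(j+1) = 10·5^j(j + 1) = 2·5^(j+1)·(j+1),
which is the closed form with r = j+1.
By induction, the statement is established for all r ≥ 1.

S(r) = 2·5^r·r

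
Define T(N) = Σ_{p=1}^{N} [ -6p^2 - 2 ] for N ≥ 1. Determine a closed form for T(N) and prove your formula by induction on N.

T(N) = -N(2N^2 + 3N + 3)

We claim T(N) = -N(2N^2 + 3N + 3) for all N ≥ 1.
For the base case N = 1: T(1) = -8, and the closed form gives -8. They agree.
Inductive step: assume the claim holds for N = p, so T(p) = p(-2p^2 - 3p - 3).
Then T(p+1) = T(p) + (-6(p + 1)^2 - 2) = (p(-2p^2 - 3p - 3)) + (-6(p + 1)^2 - 2).
Simplifying, T(p+1) = -(p + 1)(2p^2 + 7p + 8) = -(p+1)(2(p+1)^2 + 3(p+1) + 3),
which is the closed form with N = p+1.
By induction, the statement is established for all N ≥ 1.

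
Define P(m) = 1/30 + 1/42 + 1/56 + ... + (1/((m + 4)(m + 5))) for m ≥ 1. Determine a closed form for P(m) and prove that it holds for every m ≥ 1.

P(m) = m/(5(m + 5))

We claim P(m) = m/(5(m + 5)) for all m ≥ 1.
When m = 1: P(1) = 1/30, and the closed form gives 1/30. They agree.
Inductive step: suppose the statement holds for some i ≥ 1, so P(i) = i/(5(i + 5)).
Then P(i+1) = P(i) + (1/((i + 5)(i + 6))) = (i/(5(i + 5))) + (1/((i + 5)(i + 6))).
Simplifying, P(i+1) = (i + 1)/(5(i + 6)) = (i+1)/(5((i+1) + 5)),
which is the closed form with m = i+1.
By the principle of mathematical induction, the result holds for all m ≥ 1.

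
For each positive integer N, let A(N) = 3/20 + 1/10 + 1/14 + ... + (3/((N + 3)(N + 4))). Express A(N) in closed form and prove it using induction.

We claim A(N) = 3N/(4(N + 4)) for all N ≥ 1.
For the base case N = 1: A(1) = 3/20, and the closed form gives 3/20. They agree.
Inductive step: assume the claim holds for N = r, so A(r) = 3r/(4(r + 4)).
Then A(r+1) = A(r) + (3/((r + 4)(r + 5))) = (3r/(4(r + 4))) + (3/((r + 4)(r + 5))).
Simplifying, A(r+1) = 3(r + 1)/(4(r + 5)) = 3(r+1)/(4((r+1) + 4)),
which is the closed form with N = r+1.
Hence, by induction on N, the claim holds for every N ≥ 1.

A(N) = 3N/(4(N + 4))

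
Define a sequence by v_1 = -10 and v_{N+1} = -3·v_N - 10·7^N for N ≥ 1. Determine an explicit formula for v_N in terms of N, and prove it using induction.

Computing the first terms: v_1 = -10, v_2 = -40, v_3 = -370. This suggests v_N = (-3)^N - 7^N.
Base case (N = 1): the formula gives -10 = -10 = v_1.
Inductive step: suppose the statement holds for some p ≥ 1, so v_p = (-3)^p - 7^p.
Then v_{p+1} = -3·v_p - 10·7^p = -3·((-3)^p - 7^p) - 10·7^p = (-3)^(p + 1) - 7^(p + 1),
which is the claimed formula at N = p+1.
Hence, by induction on N, the claim holds for every N ≥ 1.

v_N = (-3)^N - 7^N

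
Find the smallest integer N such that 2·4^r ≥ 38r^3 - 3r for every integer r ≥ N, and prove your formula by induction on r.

N = 6

At r = 5: 2048 < 4735, so the inequality fails and N ≥ 6. We prove 2·4^r ≥ 38r^3 - 3r for all r ≥ 6.
Base step (r = 6): 2·4^r = 8192 and 38r^3 - 3r = 8190, so 8192 ≥ 8190.
Inductive step: suppose the statement holds for some i ≥ 6, so 2·4^i ≥ 38i^3 - 3i.
Then 2·4^(i + 1) = 4·(2·4^i) ≥ 4·(38i^3 - 3i).
Also, for i ≥ 6 we have 4·(38i^3 - 3i) ≥ 38(i+1)^3 - 3(i+1), since 4·(38i^3 - 3i) − (38(i+1)^3 - 3(i+1)) = 114i^3 - 114i^2 - 123i - 35, which is nonnegative for all i ≥ 6.
Combining, 2·4^(i + 1) ≥ 38(i+1)^3 - 3(i+1).
By the principle of mathematical induction, the result holds for all r ≥ 6.
Hence the smallest such N is 6.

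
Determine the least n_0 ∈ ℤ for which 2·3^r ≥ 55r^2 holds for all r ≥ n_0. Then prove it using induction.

n_0 = 7

At r = 6: 1458 < 1980, so the inequality fails and n_0 ≥ 7. We prove 2·3^r ≥ 55r^2 for all r ≥ 7.
For the base case r = 7: 2·3^r = 4374 and 55r^2 = 2695, so 4374 ≥ 2695.
Inductive step: suppose the statement holds for some i ≥ 7, so 2·3^i ≥ 55i^2.
Then 2·3^(i + 1) = 3·(2·3^i) ≥ 3·(55i^2).
Also, for i ≥ 7 we have 3·(55i^2) ≥ 55(i+1)^2, since 3 ≥ (1 + 1/i)^2 for all i ≥ 7.
Combining, 2·3^(i + 1) ≥ 55(i+1)^2.
By the principle of mathematical induction, the result holds for all r ≥ 7.
Hence the smallest such n_0 is 7.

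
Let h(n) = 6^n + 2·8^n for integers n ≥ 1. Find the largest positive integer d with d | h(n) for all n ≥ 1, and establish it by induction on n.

d = 2

Computing the first values: h(1) = 22 and h(2) = 164; gcd(22, 164) = 2, so d ≤ 2.
We prove 2 | 6^n + 2·8^n for all n ≥ 1 by induction on n.
Base step (n = 1): h(1) = 22 = 2·(11), so 2 | h(1).
Inductive step: assume the claim holds for n = m, i.e. 2 | h(m). Then
h(m+1) − 8·h(m) = (6^(m+1) + 2·8^(m+1)) − 8·(6^m + 2·8^m) = (1)·6^m·(6 − 8) = (-2)·6^m. Since 2 | h(m) by the inductive hypothesis, 2 | 8·h(m); and 2 | -2 since -2 = 2·-1. Therefore 2 | h(m+1).
Hence, by induction on n, the claim holds for every n ≥ 1.
Therefore the largest such d is 2.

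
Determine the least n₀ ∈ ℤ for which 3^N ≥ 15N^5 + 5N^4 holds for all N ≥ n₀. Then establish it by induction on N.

n₀ = 15

At N = 14: 4782969 < 8259440, so the inequality fails and n₀ ≥ 15. We prove 3^N ≥ 15N^5 + 5N^4 for all N ≥ 15.
For the base case N = 15: 3^N = 14348907 and 15N^5 + 5N^4 = 11643750, so 14348907 ≥ 11643750.
Suppose the result is true for N = k, so 3^k ≥ 15k^5 + 5k^4.
Then 3^(k + 1) = 3·(3^k) ≥ 3·(15k^5 + 5k^4).
Also, for k ≥ 15 we have 3·(15k^5 + 5k^4) ≥ 15(k+1)^5 + 5(k+1)^4, since 3·(15k^5 + 5k^4) − (15(k+1)^5 + 5(k+1)^4) = 30k^5 - 65k^4 - 170k^3 - 180k^2 - 95k - 20, which is nonnegative for all k ≥ 15.
Combining, 3^(k + 1) ≥ 15(k+1)^5 + 5(k+1)^4.
By the principle of mathematical induction, the result holds for all N ≥ 15.
Hence the smallest such n₀ is 15.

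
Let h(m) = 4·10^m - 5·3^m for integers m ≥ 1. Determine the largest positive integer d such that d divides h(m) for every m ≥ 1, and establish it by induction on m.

Computing the first values: h(1) = 25 and h(2) = 355; gcd(25, 355) = 5, so d ≤ 5.
We prove 5 | 4·10^m - 5·3^m for all m ≥ 1 by induction on m.
When m = 1: h(1) = 25 = 5·(5), so 5 | h(1).
Inductive step: assume the claim holds for m = j, i.e. 5 | h(j). Then
h(j+1) − 10·h(j) = (4·10^(j+1) - 5·3^(j+1)) − 10·(4·10^j - 5·3^j) = (-5)·3^j·(3 − 10) = (35)·3^j. Since 5 | h(j) by the inductive hypothesis, 5 | 10·h(j); and 5 | 35 since 35 = 5·7. Therefore 5 | h(j+1).
By the principle of mathematical induction, the result holds for all m ≥ 1.
Therefore the largest such d is 5.

d = 5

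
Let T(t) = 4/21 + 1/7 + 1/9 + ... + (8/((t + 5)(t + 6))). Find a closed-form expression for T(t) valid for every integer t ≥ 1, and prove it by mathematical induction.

We claim T(t) = 4t/(3(t + 6)) for all t ≥ 1.
For the base case t = 1: T(1) = 4/21, and the closed form gives 4/21. They agree.
Inductive step: assume the claim holds for t = r, so T(r) = 4r/(3(r + 6)).
Then T(r+1) = T(r) + (8/((r + 6)(r + 7))) = (4r/(3(r + 6))) + (8/((r + 6)(r + 7))).
Simplifying, T(r+1) = 4(r + 1)/(3(r + 7)) = 4(r+1)/(3((r+1) + 6)),
which is the closed form with t = r+1.
By induction, the statement is established for all t ≥ 1.

T(t) = 4t/(3(t + 6))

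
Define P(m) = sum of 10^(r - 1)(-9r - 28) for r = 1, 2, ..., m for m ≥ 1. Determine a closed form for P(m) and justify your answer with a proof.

P(m) = -10^m(m + 3) + 3

We claim P(m) = -10^m(m + 3) + 3 for all m ≥ 1.
Base case (m = 1): P(1) = -37, and the closed form gives -37. They agree.
Inductive step: assume the claim holds for m = r, so P(r) = -10^r(r + 3) + 3.
Then P(r+1) = P(r) + (10^r(-9r - 37)) = (-10^r(r + 3) + 3) + (10^r(-9r - 37)).
Simplifying, P(r+1) = -10·10^r·r - 40·10^r + 3 = -10^(r+1)((r+1) + 3) + 3,
which is the closed form with m = r+1.
This completes the induction.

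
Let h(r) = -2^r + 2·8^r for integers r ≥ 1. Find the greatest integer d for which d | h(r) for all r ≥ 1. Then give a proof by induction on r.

Computing the first values: h(1) = 14 and h(2) = 124; gcd(14, 124) = 2, so d ≤ 2.
We prove 2 | -2^r + 2·8^r for all r ≥ 1 by induction on r.
Base step (r = 1): h(1) = 14 = 2·(7), so 2 | h(1).
Suppose the result is true for r = m, i.e. 2 | h(m). Then
h(m+1) − 8·h(m) = (-2^(m+1) + 2·8^(m+1)) − 8·(-2^m + 2·8^m) = (-1)·2^m·(2 − 8) = (6)·2^m. Since 2 | h(m) by the inductive hypothesis, 2 | 8·h(m); and 2 | 6 since 6 = 2·3. Therefore 2 | h(m+1).
Hence, by induction on r, the claim holds for every r ≥ 1.
Therefore the largest such d is 2.

d = 2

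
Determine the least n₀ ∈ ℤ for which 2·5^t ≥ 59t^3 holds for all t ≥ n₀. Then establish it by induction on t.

At t = 5: 6250 < 7375, so the inequality fails and n₀ ≥ 6. We prove 2·5^t ≥ 59t^3 for all t ≥ 6.
Base step (t = 6): 2·5^t = 31250 and 59t^3 = 12744, so 31250 ≥ 12744.
For the inductive step, assume it holds for an arbitrary m ≥ 6, so 2·5^m ≥ 59m^3.
Then 2·5^(m + 1) = 5·(2·5^m) ≥ 5·(59m^3).
Also, for m ≥ 6 we have 5·(59m^3) ≥ 59(m+1)^3, since 5 ≥ (1 + 1/m)^3 for all m ≥ 6.
Combining, 2·5^(m + 1) ≥ 59(m+1)^3.
By induction, the statement is established for all t ≥ 6.
Hence the smallest such n₀ is 6.

n₀ = 6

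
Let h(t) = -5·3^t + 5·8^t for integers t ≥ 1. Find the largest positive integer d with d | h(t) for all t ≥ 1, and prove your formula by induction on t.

Computing the first values: h(1) = 25 and h(2) = 275; gcd(25, 275) = 25, so d ≤ 25.
We prove 25 | -5·3^t + 5·8^t for all t ≥ 1 by induction on t.
Base step (t = 1): h(1) = 25 = 25·(1), so 25 | h(1).
Inductive step: assume the claim holds for t = i, i.e. 25 | h(i). Then
h(i+1) − 8·h(i) = (-5·3^(i+1) + 5·8^(i+1)) − 8·(-5·3^i + 5·8^i) = (-5)·3^i·(3 − 8) = (25)·3^i. Since 25 | h(i) by the inductive hypothesis, 25 | 8·h(i); and 25 | 25 since 25 = 25·1. Therefore 25 | h(i+1).
By the principle of mathematical induction, the result holds for all t ≥ 1.
Therefore the largest such d is 25.

d = 25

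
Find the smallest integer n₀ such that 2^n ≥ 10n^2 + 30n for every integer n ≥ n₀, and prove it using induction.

At n = 10: 1024 < 1300, so the inequality fails and n₀ ≥ 11. We prove 2^n ≥ 10n^2 + 30n for all n ≥ 11.
Base step (n = 11): 2^n = 2048 and 10n^2 + 30n = 1540, so 2048 ≥ 1540.
Inductive step: suppose the statement holds for some j ≥ 11, so 2^j ≥ 10j^2 + 30j.
Then 2^(j + 1) = 2·(2^j) ≥ 2·(10j^2 + 30j).
Also, for j ≥ 11 we have 2·(10j^2 + 30j) ≥ 10(j+1)^2 + 30(j+1), since 2·(10j^2 + 30j) − (10(j+1)^2 + 30(j+1)) = 10j^2 + 10j - 40, which is nonnegative for all j ≥ 11.
Combining, 2^(j + 1) ≥ 10(j+1)^2 + 30(j+1).
By induction, the statement is established for all n ≥ 11.
Hence the smallest such n₀ is 11.

n₀ = 11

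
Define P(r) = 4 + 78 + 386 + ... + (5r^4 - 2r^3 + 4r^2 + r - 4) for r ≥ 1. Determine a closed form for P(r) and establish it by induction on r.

We claim P(r) = r(r^4 + 2r^3 + 2r^2 + 2r - 3) for all r ≥ 1.
For the base case r = 1: P(1) = 4, and the closed form gives 4. They agree.
For the inductive step, assume it holds for an arbitrary m ≥ 1, so P(m) = m(m^4 + 2m^3 + 2m^2 + 2m - 3).
Then P(m+1) = P(m) + (5m^4 + 18m^3 + 28m^2 + 23m + 4) = (m(m^4 + 2m^3 + 2m^2 + 2m - 3)) + (5m^4 + 18m^3 + 28m^2 + 23m + 4).
Simplifying, P(m+1) = (m + 1)(m^4 + 6m^3 + 14m^2 + 16m + 4) = (m+1)((m+1)^4 + 2(m+1)^3 + 2(m+1)^2 + 2(m+1) - 3),
which is the closed form with r = m+1.
By the principle of mathematical induction, the result holds for all r ≥ 1.

P(r) = r(r^4 + 2r^3 + 2r^2 + 2r - 3)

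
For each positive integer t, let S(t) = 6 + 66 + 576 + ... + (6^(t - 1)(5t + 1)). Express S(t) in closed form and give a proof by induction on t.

S(t) = 6^t·t

We claim S(t) = 6^t·t for all t ≥ 1.
For the base case t = 1: S(1) = 6, and the closed form gives 6. They agree.
Inductive step: assume the claim holds for t = m, so S(m) = 6^m·m.
Then S(m+1) = S(m) + (6^m(5m + 6)) = (6^m·m) + (6^m(5m + 6)).
Simplifying, S(m+1) = 6^(m + 1)(m + 1) = 6^(m+1)·(m+1),
which is the closed form with t = m+1.
By the principle of mathematical induction, the result holds for all t ≥ 1.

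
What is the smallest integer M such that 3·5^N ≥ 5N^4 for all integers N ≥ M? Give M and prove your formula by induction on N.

At N = 3: 375 < 405, so the inequality fails and M ≥ 4. We prove 3·5^N ≥ 5N^4 for all N ≥ 4.
Base step (N = 4): 3·5^N = 1875 and 5N^4 = 1280, so 1875 ≥ 1280.
Suppose the result is true for N = i, so 3·5^i ≥ 5i^4.
Then 3·5^(i + 1) = 5·(3·5^i) ≥ 5·(5i^4).
Also, for i ≥ 4 we have 5·(5i^4) ≥ 5(i+1)^4, since 5 ≥ (1 + 1/i)^4 for all i ≥ 4.
Combining, 3·5^(i + 1) ≥ 5(i+1)^4.
By induction, the statement is established for all N ≥ 4.
Hence the smallest such M is 4.

M = 4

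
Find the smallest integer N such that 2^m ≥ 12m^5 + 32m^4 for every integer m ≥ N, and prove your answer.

At m = 27: 134217728 < 189192996, so the inequality fails and N ≥ 28. We prove 2^m ≥ 12m^5 + 32m^4 for all m ≥ 28.
Base case (m = 28): 2^m = 268435456 and 12m^5 + 32m^4 = 226193408, so 268435456 ≥ 226193408.
Inductive step: assume the claim holds for m = r, so 2^r ≥ 12r^5 + 32r^4.
Then 2^(r + 1) = 2·(2^r) ≥ 2·(12r^5 + 32r^4).
Also, for r ≥ 28 we have 2·(12r^5 + 32r^4) ≥ 12(r+1)^5 + 32(r+1)^4, since 2·(12r^5 + 32r^4) − (12(r+1)^5 + 32(r+1)^4) = 12r^5 - 28r^4 - 248r^3 - 312r^2 - 188r - 44, which is nonnegative for all r ≥ 28.
Combining, 2^(r + 1) ≥ 12(r+1)^5 + 32(r+1)^4.
By induction, the statement is established for all m ≥ 28.
Hence the smallest such N is 28.

N = 28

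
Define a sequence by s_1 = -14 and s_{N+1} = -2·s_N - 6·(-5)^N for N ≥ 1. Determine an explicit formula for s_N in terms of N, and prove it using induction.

s_N = -(-2)^(N + 1) + 2(-5)^N

Computing the first terms: s_1 = -14, s_2 = 58, s_3 = -266. This suggests s_N = -(-2)^(N + 1) + 2(-5)^N.
For the base case N = 1: the formula gives -14 = -14 = s_1.
Inductive step: assume the claim holds for N = m, so s_m = -(-2)^(m + 1) + 2(-5)^m.
Then s_{m+1} = -2·s_m - 6·(-5)^m = -2·(-(-2)^(m + 1) + 2(-5)^m) - 6·(-5)^m = -(-2)^(m + 2) + 2(-5)^(m + 1) = -(-2)^((m+1) + 1) + 2(-5)^(m+1),
which is the claimed formula at N = m+1.
Hence, by induction on N, the claim holds for every N ≥ 1.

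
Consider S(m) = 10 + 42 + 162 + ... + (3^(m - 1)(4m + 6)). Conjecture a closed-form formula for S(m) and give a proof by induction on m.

We claim S(m) = 2·3^m(m + 1) - 2 for all m ≥ 1.
For the base case m = 1: S(1) = 10, and the closed form gives 10. They agree.
For the inductive step, assume it holds for an arbitrary r ≥ 1, so S(r) = 2·3^r(r + 1) - 2.
Then S(r+1) = S(r) + (3^r(4r + 10)) = (2·3^r(r + 1) - 2) + (3^r(4r + 10)).
Simplifying, S(r+1) = 6·3^r·r + 12·3^r - 2 = 2·3^(r+1)((r+1) + 1) - 2,
which is the closed form with m = r+1.
By the principle of mathematical induction, the result holds for all m ≥ 1.

S(m) = 2·3^m(m + 1) - 2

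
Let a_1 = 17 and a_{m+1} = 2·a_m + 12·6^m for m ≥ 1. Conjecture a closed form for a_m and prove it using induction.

a_m = -2^(m - 1) + 3·6^m

Computing the first terms: a_1 = 17, a_2 = 106, a_3 = 644. This suggests a_m = -2^(m - 1) + 3·6^m.
When m = 1: the formula gives 17 = 17 = a_1.
For the inductive step, assume it holds for an arbitrary r ≥ 1, so a_r = -2^(r - 1) + 3·6^r.
Then a_{r+1} = 2·a_r + 12·6^r = 2·(-2^(r - 1) + 3·6^r) + 12·6^r = -2^r + 3·6^(r + 1) = -2^((r+1) - 1) + 3·6^(r+1),
which is the claimed formula at m = r+1.
This completes the induction.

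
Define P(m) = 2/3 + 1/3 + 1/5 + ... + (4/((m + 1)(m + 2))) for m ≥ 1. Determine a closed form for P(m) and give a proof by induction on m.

P(m) = 2m/(m + 2)

We claim P(m) = 2m/(m + 2) for all m ≥ 1.
When m = 1: P(1) = 2/3, and the closed form gives 2/3. They agree.
For the inductive step, assume it holds for an arbitrary i ≥ 1, so P(i) = 2i/(i + 2).
Then P(i+1) = P(i) + (4/((i + 2)(i + 3))) = (2i/(i + 2)) + (4/((i + 2)(i + 3))).
Simplifying, P(i+1) = 2(i + 1)/(i + 3) = 2(i+1)/((i+1) + 2),
which is the closed form with m = i+1.
By the principle of mathematical induction, the result holds for all m ≥ 1.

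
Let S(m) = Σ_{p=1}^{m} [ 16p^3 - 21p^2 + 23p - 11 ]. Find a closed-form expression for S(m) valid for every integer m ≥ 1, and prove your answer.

We claim S(m) = m(4m^3 + m^2 + 5m - 3) for all m ≥ 1.
Base step (m = 1): S(1) = 7, and the closed form gives 7. They agree.
Inductive step: suppose the statement holds for some p ≥ 1, so S(p) = p(4p^3 + p^2 + 5p - 3).
Then S(p+1) = S(p) + (16p^3 + 27p^2 + 29p + 7) = (p(4p^3 + p^2 + 5p - 3)) + (16p^3 + 27p^2 + 29p + 7).
Simplifying, S(p+1) = (p + 1)(4p^3 + 13p^2 + 19p + 7) = (p+1)(4(p+1)^3 + (p+1)^2 + 5(p+1) - 3),
which is the closed form with m = p+1.
This completes the induction.

S(m) = m(4m^3 + m^2 + 5m - 3)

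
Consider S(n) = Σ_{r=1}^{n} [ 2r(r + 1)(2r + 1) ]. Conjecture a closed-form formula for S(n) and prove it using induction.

S(n) = n(n + 1)^2·(n + 2)

We claim S(n) = n(n + 1)^2·(n + 2) for all n ≥ 1.
When n = 1: S(1) = 12, and the closed form gives 12. They agree.
For the inductive step, assume it holds for an arbitrary r ≥ 1, so S(r) = r(r^3 + 4r^2 + 5r + 2).
Then S(r+1) = S(r) + (2(r + 1)(r + 2)(2r + 3)) = (r(r^3 + 4r^2 + 5r + 2)) + (2(r + 1)(r + 2)(2r + 3)).
Simplifying, S(r+1) = (r + 1)(r + 2)^2·(r + 3) = (r+1)((r+1) + 1)^2·((r+1) + 2),
which is the closed form with n = r+1.
By induction, the statement is established for all n ≥ 1.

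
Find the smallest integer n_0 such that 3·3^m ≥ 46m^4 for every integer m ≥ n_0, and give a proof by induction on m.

At m = 11: 531441 < 673486, so the inequality fails and n_0 ≥ 12. We prove 3·3^m ≥ 46m^4 for all m ≥ 12.
For the base case m = 12: 3·3^m = 1594323 and 46m^4 = 953856, so 1594323 ≥ 953856.
Inductive step: suppose the statement holds for some p ≥ 12, so 3·3^p ≥ 46p^4.
Then 3·3^(p + 1) = 3·(3·3^p) ≥ 3·(46p^4).
Also, for p ≥ 12 we have 3·(46p^4) ≥ 46(p+1)^4, since 3 ≥ (1 + 1/p)^4 for all p ≥ 12.
Combining, 3·3^(p + 1) ≥ 46(p+1)^4.
Hence, by induction on m, the claim holds for every m ≥ 12.
Hence the smallest such n_0 is 12.

n_0 = 12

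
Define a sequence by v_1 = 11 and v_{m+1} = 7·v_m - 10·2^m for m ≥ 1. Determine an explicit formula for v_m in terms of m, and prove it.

v_m = 2^(m + 1) + 7^m

Computing the first terms: v_1 = 11, v_2 = 57, v_3 = 359. This suggests v_m = 2^(m + 1) + 7^m.
Base step (m = 1): the formula gives 11 = 11 = v_1.
Suppose the result is true for m = i, so v_i = 2^(i + 1) + 7^i.
Then v_{i+1} = 7·v_i - 10·2^i = 7·(2^(i + 1) + 7^i) - 10·2^i = 2^(i + 2) + 7^(i + 1) = 2^((i+1) + 1) + 7^(i+1),
which is the claimed formula at m = i+1.
By the principle of mathematical induction, the result holds for all m ≥ 1.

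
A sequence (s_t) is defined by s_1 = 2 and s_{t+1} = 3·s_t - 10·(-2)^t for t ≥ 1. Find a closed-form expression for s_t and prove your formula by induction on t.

s_t = -(-2)^(t + 1) + 2·3^t

Computing the first terms: s_1 = 2, s_2 = 26, s_3 = 38. This suggests s_t = -(-2)^(t + 1) + 2·3^t.
For the base case t = 1: the formula gives 2 = 2 = s_1.
Inductive step: suppose the statement holds for some i ≥ 1, so s_i = -(-2)^(i + 1) + 2·3^i.
Then s_{i+1} = 3·s_i - 10·(-2)^i = 3·(-(-2)^(i + 1) + 2·3^i) - 10·(-2)^i = -(-2)^(i + 2) + 2·3^(i + 1) = -(-2)^((i+1) + 1) + 2·3^(i+1),
which is the claimed formula at t = i+1.
This completes the induction.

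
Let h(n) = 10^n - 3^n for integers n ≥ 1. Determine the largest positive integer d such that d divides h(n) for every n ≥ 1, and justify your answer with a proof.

d = 7

Computing the first values: h(1) = 7 and h(2) = 91; gcd(7, 91) = 7, so d ≤ 7.
We prove 7 | 10^n - 3^n for all n ≥ 1 by induction on n.
When n = 1: h(1) = 7 = 7·(1), so 7 | h(1).
For the inductive step, assume it holds for an arbitrary j ≥ 1, i.e. 7 | h(j). Then
10^{j+1} − 3^{j+1} = 10·10^j − 3·3^j = 10·(10^j − 3^j) + (7)·3^j. The first term is divisible by 7 by the inductive hypothesis, and the second term (7)·3^j is divisible by 7 since 7 | 7. Hence 7 | h(j+1).
By the principle of mathematical induction, the result holds for all n ≥ 1.
Therefore the largest such d is 7.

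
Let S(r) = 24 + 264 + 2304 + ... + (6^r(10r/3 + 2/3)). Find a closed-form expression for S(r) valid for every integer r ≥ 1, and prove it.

We claim S(r) = 4·6^r·r for all r ≥ 1.
For the base case r = 1: S(1) = 24, and the closed form gives 24. They agree.
For the inductive step, assume it holds for an arbitrary j ≥ 1, so S(j) = 4·6^j·j.
Then S(j+1) = S(j) + (6^j(20j + 24)) = (4·6^j·j) + (6^j(20j + 24)).
Simplifying, S(j+1) = 24·6^j(j + 1) = 4·6^(j+1)·(j+1),
which is the closed form with r = j+1.
By the principle of mathematical induction, the result holds for all r ≥ 1.

S(r) = 4·6^r·r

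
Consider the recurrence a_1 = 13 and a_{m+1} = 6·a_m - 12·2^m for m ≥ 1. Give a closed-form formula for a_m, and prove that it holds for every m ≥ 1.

Computing the first terms: a_1 = 13, a_2 = 54, a_3 = 276. This suggests a_m = 3·2^m + 7·6^(m - 1).
Base case (m = 1): the formula gives 13 = 13 = a_1.
Suppose the result is true for m = k, so a_k = 3·2^k + 7·6^(k - 1).
Then a_{k+1} = 6·a_k - 12·2^k = 6·(3·2^k + 7·6^(k - 1)) - 12·2^k = 3·2^(k + 1) + 7·6^k = 3·2^(k+1) + 7·6^((k+1) - 1),
which is the claimed formula at m = k+1.
Hence, by induction on m, the claim holds for every m ≥ 1.

a_m = 3·2^m + 7·6^(m - 1)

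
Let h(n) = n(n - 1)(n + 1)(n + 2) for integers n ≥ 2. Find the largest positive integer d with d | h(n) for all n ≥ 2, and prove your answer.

d = 24

Computing the first values: h(2) = 24 and h(3) = 120; gcd(24, 120) = 24, so d ≤ 24.
We prove 24 | n(n - 1)(n + 1)(n + 2) for all n ≥ 2 by induction on n.
For the base case n = 2: h(2) = 24 = 24·(1), so 24 | h(2).
Inductive step: suppose the statement holds for some i ≥ 2, i.e. 24 | h(i). Then
h(i+1) − h(i) = i·(i+1)·(i+2)·(i+3) − (i-1)·i·(i+1)·(i+2) = i·(i+1)·(i+2)·[(i+3) − (i-1)] = 4·i·(i+1)·(i+2). The product of 3 consecutive integers is divisible by (3)! = 6, so h(i+1) − h(i) is divisible by 4·6 = 24. By the inductive hypothesis 24 | h(i), hence 24 | h(i+1).
By induction, the statement is established for all n ≥ 2.
Therefore the largest such d is 24.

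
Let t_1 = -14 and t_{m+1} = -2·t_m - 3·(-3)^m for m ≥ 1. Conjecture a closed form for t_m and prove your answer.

t_m = -5(-2)^(m - 1) - (-3)^(m + 1)

Computing the first terms: t_1 = -14, t_2 = 37, t_3 = -101. This suggests t_m = -5(-2)^(m - 1) - (-3)^(m + 1).
For the base case m = 1: the formula gives -14 = -14 = t_1.
Inductive step: suppose the statement holds for some j ≥ 1, so t_j = -5(-2)^(j - 1) - (-3)^(j + 1).
Then t_{j+1} = -2·t_j - 3·(-3)^j = -2·(-5(-2)^(j - 1) - (-3)^(j + 1)) - 3·(-3)^j = -5(-2)^j - (-3)^(j + 2) = -5(-2)^((j+1) - 1) - (-3)^((j+1) + 1),
which is the claimed formula at m = j+1.
By induction, the statement is established for all m ≥ 1.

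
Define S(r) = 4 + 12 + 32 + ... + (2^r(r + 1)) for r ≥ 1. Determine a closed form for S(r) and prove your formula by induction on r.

S(r) = 2^(r + 1)r

We claim S(r) = 2^(r + 1)r for all r ≥ 1.
When r = 1: S(1) = 4, and the closed form gives 4. They agree.
Suppose the result is true for r = j, so S(j) = 2^(j + 1)j.
Then S(j+1) = S(j) + (2^(j + 1)(j + 2)) = (2^(j + 1)j) + (2^(j + 1)(j + 2)).
Simplifying, S(j+1) = 2^(j + 2)(j + 1) = 2^((j+1) + 1)(j+1),
which is the closed form with r = j+1.
By induction, the statement is established for all r ≥ 1.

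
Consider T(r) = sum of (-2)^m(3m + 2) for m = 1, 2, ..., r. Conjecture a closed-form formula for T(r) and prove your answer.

We claim T(r) = 2(-2)^r(r + 1) - 2 for all r ≥ 1.
Base case (r = 1): T(1) = -10, and the closed form gives -10. They agree.
Inductive step: assume the claim holds for r = m, so T(m) = 2(-2)^m(m + 1) - 2.
Then T(m+1) = T(m) + ((-2)^(m + 1)(3m + 5)) = (2(-2)^m(m + 1) - 2) + ((-2)^(m + 1)(3m + 5)).
Simplifying, T(m+1) = -4(-2)^m·m - 8(-2)^m - 2 = 2(-2)^(m+1)((m+1) + 1) - 2,
which is the closed form with r = m+1.
By the principle of mathematical induction, the result holds for all r ≥ 1.

T(r) = 2(-2)^r(r + 1) - 2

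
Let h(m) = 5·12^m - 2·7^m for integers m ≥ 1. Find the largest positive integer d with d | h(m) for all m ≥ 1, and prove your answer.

Computing the first values: h(1) = 46 and h(2) = 622; gcd(46, 622) = 2, so d ≤ 2.
We prove 2 | 5·12^m - 2·7^m for all m ≥ 1 by induction on m.
Base case (m = 1): h(1) = 46 = 2·(23), so 2 | h(1).
Inductive step: suppose the statement holds for some p ≥ 1, i.e. 2 | h(p). Then
h(p+1) − 12·h(p) = (5·12^(p+1) - 2·7^(p+1)) − 12·(5·12^p - 2·7^p) = (-2)·7^p·(7 − 12) = (10)·7^p. Since 2 | h(p) by the inductive hypothesis, 2 | 12·h(p); and 2 | 10 since 10 = 2·5. Therefore 2 | h(p+1).
Hence, by induction on m, the claim holds for every m ≥ 1.
Therefore the largest such d is 2.

d = 2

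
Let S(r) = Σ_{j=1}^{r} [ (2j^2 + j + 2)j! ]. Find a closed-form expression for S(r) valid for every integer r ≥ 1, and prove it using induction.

S(r) = (2r + 1)(r + 1)! - 1

We claim S(r) = (2r + 1)(r + 1)! - 1 for all r ≥ 1.
For the base case r = 1: S(1) = 5, and the closed form gives 5. They agree.
Inductive step: assume the claim holds for r = j, so S(j) = (2j + 1)(j + 1)! - 1.
Then S(j+1) = S(j) + ((2j^2 + 5j + 5)(j + 1)!) = ((2j + 1)(j + 1)! - 1) + ((2j^2 + 5j + 5)(j + 1)!).
Simplifying, S(j+1) = (2(j+1) + 1)((j+1) + 1)! - 1,
which is the closed form with r = j+1.
By the principle of mathematical induction, the result holds for all r ≥ 1.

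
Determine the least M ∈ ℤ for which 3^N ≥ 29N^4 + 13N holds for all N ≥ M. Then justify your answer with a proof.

M = 13

At N = 12: 531441 < 601500, so the inequality fails and M ≥ 13. We prove 3^N ≥ 29N^4 + 13N for all N ≥ 13.
Base case (N = 13): 3^N = 1594323 and 29N^4 + 13N = 828438, so 1594323 ≥ 828438.
Inductive step: assume the claim holds for N = p, so 3^p ≥ 29p^4 + 13p.
Then 3^(p + 1) = 3·(3^p) ≥ 3·(29p^4 + 13p).
Also, for p ≥ 13 we have 3·(29p^4 + 13p) ≥ 29(p+1)^4 + 13(p+1), since 3·(29p^4 + 13p) − (29(p+1)^4 + 13(p+1)) = 58p^4 - 116p^3 - 174p^2 - 90p - 42, which is nonnegative for all p ≥ 13.
Combining, 3^(p + 1) ≥ 29(p+1)^4 + 13(p+1).
By the principle of mathematical induction, the result holds for all N ≥ 13.
Hence the smallest such M is 13.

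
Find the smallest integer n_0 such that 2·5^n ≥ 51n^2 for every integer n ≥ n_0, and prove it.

n_0 = 4

At n = 3: 250 < 459, so the inequality fails and n_0 ≥ 4. We prove 2·5^n ≥ 51n^2 for all n ≥ 4.
When n = 4: 2·5^n = 1250 and 51n^2 = 816, so 1250 ≥ 816.
Inductive step: suppose the statement holds for some i ≥ 4, so 2·5^i ≥ 51i^2.
Then 2·5^(i + 1) = 5·(2·5^i) ≥ 5·(51i^2).
Also, for i ≥ 4 we have 5·(51i^2) ≥ 51(i+1)^2, since 5 ≥ (1 + 1/i)^2 for all i ≥ 4.
Combining, 2·5^(i + 1) ≥ 51(i+1)^2.
Hence, by induction on n, the claim holds for every n ≥ 4.
Hence the smallest such n_0 is 4.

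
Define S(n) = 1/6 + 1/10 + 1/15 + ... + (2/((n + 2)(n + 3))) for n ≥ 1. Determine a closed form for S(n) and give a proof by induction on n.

S(n) = 2n/(3(n + 3))

We claim S(n) = 2n/(3(n + 3)) for all n ≥ 1.
Base step (n = 1): S(1) = 1/6, and the closed form gives 1/6. They agree.
Inductive step: suppose the statement holds for some j ≥ 1, so S(j) = 2j/(3(j + 3)).
Then S(j+1) = S(j) + (2/((j + 3)(j + 4))) = (2j/(3(j + 3))) + (2/((j + 3)(j + 4))).
Simplifying, S(j+1) = 2(j + 1)/(3(j + 4)) = 2(j+1)/(3((j+1) + 3)),
which is the closed form with n = j+1.
By induction, the statement is established for all n ≥ 1.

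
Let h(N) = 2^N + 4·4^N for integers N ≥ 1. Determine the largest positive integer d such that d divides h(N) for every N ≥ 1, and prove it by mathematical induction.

Computing the first values: h(1) = 18 and h(2) = 68; gcd(18, 68) = 2, so d ≤ 2.
We prove 2 | 2^N + 4·4^N for all N ≥ 1 by induction on N.
Base step (N = 1): h(1) = 18 = 2·(9), so 2 | h(1).
For the inductive step, assume it holds for an arbitrary j ≥ 1, i.e. 2 | h(j). Then
h(j+1) − 4·h(j) = (2^(j+1) + 4·4^(j+1)) − 4·(2^j + 4·4^j) = (1)·2^j·(2 − 4) = (-2)·2^j. Since 2 | h(j) by the inductive hypothesis, 2 | 4·h(j); and 2 | -2 since -2 = 2·-1. Therefore 2 | h(j+1).
By induction, the statement is established for all N ≥ 1.
Therefore the largest such d is 2.

d = 2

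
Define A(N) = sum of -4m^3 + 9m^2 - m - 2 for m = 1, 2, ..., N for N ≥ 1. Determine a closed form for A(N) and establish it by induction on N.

A(N) = -N(N^3 - N^2 - 3N + 1)

We claim A(N) = -N(N^3 - N^2 - 3N + 1) for all N ≥ 1.
Base step (N = 1): A(1) = 2, and the closed form gives 2. They agree.
Suppose the result is true for N = m, so A(m) = m(-m^3 + m^2 + 3m - 1).
Then A(m+1) = A(m) + (-4m^3 - 3m^2 + 5m + 2) = (m(-m^3 + m^2 + 3m - 1)) + (-4m^3 - 3m^2 + 5m + 2).
Simplifying, A(m+1) = -(m + 1)(m^3 + 2m^2 - 2m - 2) = -(m+1)((m+1)^3 - (m+1)^2 - 3(m+1) + 1),
which is the closed form with N = m+1.
Hence, by induction on N, the claim holds for every N ≥ 1.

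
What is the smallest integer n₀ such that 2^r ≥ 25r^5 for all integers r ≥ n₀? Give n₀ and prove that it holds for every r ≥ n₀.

n₀ = 29

At r = 28: 268435456 < 430259200, so the inequality fails and n₀ ≥ 29. We prove 2^r ≥ 25r^5 for all r ≥ 29.
For the base case r = 29: 2^r = 536870912 and 25r^5 = 512778725, so 536870912 ≥ 512778725.
Inductive step: assume the claim holds for r = m, so 2^m ≥ 25m^5.
Then 2^(m + 1) = 2·(2^m) ≥ 2·(25m^5).
Also, for m ≥ 29 we have 2·(25m^5) ≥ 25(m+1)^5, since 2 ≥ (1 + 1/m)^5 for all m ≥ 29.
Combining, 2^(m + 1) ≥ 25(m+1)^5.
Hence, by induction on r, the claim holds for every r ≥ 29.
Hence the smallest such n₀ is 29.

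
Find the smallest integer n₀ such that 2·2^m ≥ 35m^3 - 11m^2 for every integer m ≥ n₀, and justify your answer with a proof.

At m = 16: 131072 < 140544, so the inequality fails and n₀ ≥ 17. We prove 2·2^m ≥ 35m^3 - 11m^2 for all m ≥ 17.
For the base case m = 17: 2·2^m = 262144 and 35m^3 - 11m^2 = 168776, so 262144 ≥ 168776.
Inductive step: suppose the statement holds for some i ≥ 17, so 2·2^i ≥ 35i^3 - 11i^2.
Then 2·2^(i + 1) = 2·(2·2^i) ≥ 2·(35i^3 - 11i^2).
Also, for i ≥ 17 we have 2·(35i^3 - 11i^2) ≥ 35(i+1)^3 - 11(i+1)^2, since 2·(35i^3 - 11i^2) − (35(i+1)^3 - 11(i+1)^2) = 35i^3 - 116i^2 - 83i - 24, which is nonnegative for all i ≥ 17.
Combining, 2·2^(i + 1) ≥ 35(i+1)^3 - 11(i+1)^2.
By induction, the statement is established for all m ≥ 17.
Hence the smallest such n₀ is 17.

n₀ = 17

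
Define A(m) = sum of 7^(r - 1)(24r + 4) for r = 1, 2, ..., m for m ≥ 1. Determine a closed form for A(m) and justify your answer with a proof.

A(m) = 4·7^m·m

We claim A(m) = 4·7^m·m for all m ≥ 1.
When m = 1: A(1) = 28, and the closed form gives 28. They agree.
Inductive step: assume the claim holds for m = r, so A(r) = 4·7^r·r.
Then A(r+1) = A(r) + (7^r(24r + 28)) = (4·7^r·r) + (7^r(24r + 28)).
Simplifying, A(r+1) = 28·7^r(r + 1) = 4·7^(r+1)·(r+1),
which is the closed form with m = r+1.
Hence, by induction on m, the claim holds for every m ≥ 1.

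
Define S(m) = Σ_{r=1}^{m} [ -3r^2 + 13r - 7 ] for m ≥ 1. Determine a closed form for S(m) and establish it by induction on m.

S(m) = -m(m^2 - 5m + 1)

We claim S(m) = -m(m^2 - 5m + 1) for all m ≥ 1.
Base case (m = 1): S(1) = 3, and the closed form gives 3. They agree.
Suppose the result is true for m = r, so S(r) = r(-r^2 + 5r - 1).
Then S(r+1) = S(r) + (-3r^2 + 7r + 3) = (r(-r^2 + 5r - 1)) + (-3r^2 + 7r + 3).
Simplifying, S(r+1) = -(r + 1)(r^2 - 3r - 3) = -(r+1)((r+1)^2 - 5(r+1) + 1),
which is the closed form with m = r+1.
Hence, by induction on m, the claim holds for every m ≥ 1.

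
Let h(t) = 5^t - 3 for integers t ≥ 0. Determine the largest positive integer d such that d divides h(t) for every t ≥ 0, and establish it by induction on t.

d = 2

Computing the first values: h(0) = -2 and h(1) = 2; gcd(-2, 2) = 2, so d ≤ 2.
We prove 2 | 5^t - 3 for all t ≥ 0 by induction on t.
Base step (t = 0): h(0) = -2 = 2·(-1), so 2 | h(0).
For the inductive step, assume it holds for an arbitrary i ≥ 0, i.e. 2 | h(i). Then
h(i+1) = 5^(i+1) - 3 = 5·(5^i - 3) + 12 = 5·h(i) + 12. The first term is divisible by 2 by the inductive hypothesis, and 12 is divisible by 2. Hence 2 | h(i+1).
By the principle of mathematical induction, the result holds for all t ≥ 0.
Therefore the largest such d is 2.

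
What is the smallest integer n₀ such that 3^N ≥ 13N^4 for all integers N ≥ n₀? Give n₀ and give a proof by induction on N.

n₀ = 12

At N = 11: 177147 < 190333, so the inequality fails and n₀ ≥ 12. We prove 3^N ≥ 13N^4 for all N ≥ 12.
When N = 12: 3^N = 531441 and 13N^4 = 269568, so 531441 ≥ 269568.
Inductive step: suppose the statement holds for some m ≥ 12, so 3^m ≥ 13m^4.
Then 3^(m + 1) = 3·(3^m) ≥ 3·(13m^4).
Also, for m ≥ 12 we have 3·(13m^4) ≥ 13(m+1)^4, since 3 ≥ (1 + 1/m)^4 for all m ≥ 12.
Combining, 3^(m + 1) ≥ 13(m+1)^4.
By the principle of mathematical induction, the result holds for all N ≥ 12.
Hence the smallest such n₀ is 12.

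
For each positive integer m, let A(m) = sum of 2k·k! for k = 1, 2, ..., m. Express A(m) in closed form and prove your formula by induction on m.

We claim A(m) = 2(m + 1)! - 2 for all m ≥ 1.
Base case (m = 1): A(1) = 2, and the closed form gives 2. They agree.
Inductive step: assume the claim holds for m = k, so A(k) = 2(k + 1)! - 2.
Then A(k+1) = A(k) + (2(k + 1)(k + 1)!) = (2(k + 1)! - 2) + (2(k + 1)(k + 1)!).
Simplifying, A(k+1) = 2((k+1) + 1)! - 2,
which is the closed form with m = k+1.
By the principle of mathematical induction, the result holds for all m ≥ 1.

A(m) = 2(m + 1)! - 2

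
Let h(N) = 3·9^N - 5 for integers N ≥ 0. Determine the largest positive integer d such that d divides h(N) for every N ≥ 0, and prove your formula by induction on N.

d = 2

Computing the first values: h(0) = -2 and h(1) = 22; gcd(-2, 22) = 2, so d ≤ 2.
We prove 2 | 3·9^N - 5 for all N ≥ 0 by induction on N.
For the base case N = 0: h(0) = -2 = 2·(-1), so 2 | h(0).
Suppose the result is true for N = k, i.e. 2 | h(k). Then
h(k+1) = 3·9^(k+1) - 5 = 9·(3·9^k - 5) + 40 = 9·h(k) + 40. The first term is divisible by 2 by the inductive hypothesis, and 40 is divisible by 2. Hence 2 | h(k+1).
This completes the induction.
Therefore the largest such d is 2.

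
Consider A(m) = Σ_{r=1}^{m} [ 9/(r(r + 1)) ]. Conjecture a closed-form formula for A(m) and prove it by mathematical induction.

A(m) = 9m/(m + 1)

We claim A(m) = 9m/(m + 1) for all m ≥ 1.
When m = 1: A(1) = 9/2, and the closed form gives 9/2. They agree.
Inductive step: assume the claim holds for m = r, so A(r) = 9r/(r + 1).
Then A(r+1) = A(r) + (9/((r + 1)(r + 2))) = (9r/(r + 1)) + (9/((r + 1)(r + 2))).
Simplifying, A(r+1) = 9(r + 1)/(r + 2) = 9(r+1)/((r+1) + 1),
which is the closed form with m = r+1.
By induction, the statement is established for all m ≥ 1.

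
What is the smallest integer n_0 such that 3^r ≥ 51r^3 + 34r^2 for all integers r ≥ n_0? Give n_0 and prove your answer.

At r = 9: 19683 < 39933, so the inequality fails and n_0 ≥ 10. We prove 3^r ≥ 51r^3 + 34r^2 for all r ≥ 10.
For the base case r = 10: 3^r = 59049 and 51r^3 + 34r^2 = 54400, so 59049 ≥ 54400.
Suppose the result is true for r = p, so 3^p ≥ 51p^3 + 34p^2.
Then 3^(p + 1) = 3·(3^p) ≥ 3·(51p^3 + 34p^2).
Also, for p ≥ 10 we have 3·(51p^3 + 34p^2) ≥ 51(p+1)^3 + 34(p+1)^2, since 3·(51p^3 + 34p^2) − (51(p+1)^3 + 34(p+1)^2) = 102p^3 - 85p^2 - 221p - 85, which is nonnegative for all p ≥ 10.
Combining, 3^(p + 1) ≥ 51(p+1)^3 + 34(p+1)^2.
By induction, the statement is established for all r ≥ 10.
Hence the smallest such n_0 is 10.

n_0 = 10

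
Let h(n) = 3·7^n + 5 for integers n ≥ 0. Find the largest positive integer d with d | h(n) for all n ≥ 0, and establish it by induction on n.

Computing the first values: h(0) = 8 and h(1) = 26; gcd(8, 26) = 2, so d ≤ 2.
We prove 2 | 3·7^n + 5 for all n ≥ 0 by induction on n.
Base step (n = 0): h(0) = 8 = 2·(4), so 2 | h(0).
For the inductive step, assume it holds for an arbitrary r ≥ 0, i.e. 2 | h(r). Then
h(r+1) = 3·7^(r+1) + 5 = 7·(3·7^r + 5) - 30 = 7·h(r) - 30. The first term is divisible by 2 by the inductive hypothesis, and -30 is divisible by 2. Hence 2 | h(r+1).
By the principle of mathematical induction, the result holds for all n ≥ 0.
Therefore the largest such d is 2.

d = 2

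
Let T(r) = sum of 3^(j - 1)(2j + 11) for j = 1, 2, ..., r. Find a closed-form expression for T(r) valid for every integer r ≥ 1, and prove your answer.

We claim T(r) = 3^r(r + 5) - 5 for all r ≥ 1.
Base step (r = 1): T(1) = 13, and the closed form gives 13. They agree.
Inductive step: assume the claim holds for r = j, so T(j) = 3^j(j + 5) - 5.
Then T(j+1) = T(j) + (3^j(2j + 13)) = (3^j(j + 5) - 5) + (3^j(2j + 13)).
Simplifying, T(j+1) = 3·3^j·j + 18·3^j - 5 = 3^(j+1)((j+1) + 5) - 5,
which is the closed form with r = j+1.
By the principle of mathematical induction, the result holds for all r ≥ 1.

T(r) = 3^r(r + 5) - 5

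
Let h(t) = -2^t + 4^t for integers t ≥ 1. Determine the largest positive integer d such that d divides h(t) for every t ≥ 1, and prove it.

Computing the first values: h(1) = 2 and h(2) = 12; gcd(2, 12) = 2, so d ≤ 2.
We prove 2 | -2^t + 4^t for all t ≥ 1 by induction on t.
When t = 1: h(1) = 2 = 2·(1), so 2 | h(1).
For the inductive step, assume it holds for an arbitrary j ≥ 1, i.e. 2 | h(j). Then
4^{j+1} − 2^{j+1} = 4·4^j − 2·2^j = 4·(4^j − 2^j) + (2)·2^j. The first term is divisible by 2 by the inductive hypothesis, and the second term (2)·2^j is divisible by 2 since 2 | 2. Hence 2 | h(j+1).
Hence, by induction on t, the claim holds for every t ≥ 1.
Therefore the largest such d is 2.

d = 2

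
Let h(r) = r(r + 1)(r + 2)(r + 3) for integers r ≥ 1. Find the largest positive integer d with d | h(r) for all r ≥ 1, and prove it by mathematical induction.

d = 24

Computing the first values: h(1) = 24 and h(2) = 120; gcd(24, 120) = 24, so d ≤ 24.
We prove 24 | r(r + 1)(r + 2)(r + 3) for all r ≥ 1 by induction on r.
Base case (r = 1): h(1) = 24 = 24·(1), so 24 | h(1).
Inductive step: suppose the statement holds for some j ≥ 1, i.e. 24 | h(j). Then
h(j+1) − h(j) = (j+1)·(j+2)·(j+3)·(j+4) − j·(j+1)·(j+2)·(j+3) = (j+1)·(j+2)·(j+3)·[(j+4) − j] = 4·(j+1)·(j+2)·(j+3). The product of 3 consecutive integers is divisible by (3)! = 6, so h(j+1) − h(j) is divisible by 4·6 = 24. By the inductive hypothesis 24 | h(j), hence 24 | h(j+1).
This completes the induction.
Therefore the largest such d is 24.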